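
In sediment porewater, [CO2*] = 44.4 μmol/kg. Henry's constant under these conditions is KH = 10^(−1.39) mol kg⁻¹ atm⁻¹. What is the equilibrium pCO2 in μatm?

pCO2 = 1090 μatm

KH = 10^(−1.39) = 4.074×10^-2 mol kg⁻¹ atm⁻¹
pCO2 = [CO2*]/KH = 44.4×10^-6 / 4.074×10^-2 = 1.09×10^-3 atm = 1090 μatm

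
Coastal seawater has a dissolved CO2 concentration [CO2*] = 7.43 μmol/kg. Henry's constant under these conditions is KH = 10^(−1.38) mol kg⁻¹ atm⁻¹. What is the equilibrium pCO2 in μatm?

pCO2 = 178 μatm

KH = 10^(−1.38) = 4.169×10^-2 mol kg⁻¹ atm⁻¹
pCO2 = [CO2*]/KH = 7.43×10^-6 / 4.169×10^-2 = 1.78×10^-4 atm = 178 μatm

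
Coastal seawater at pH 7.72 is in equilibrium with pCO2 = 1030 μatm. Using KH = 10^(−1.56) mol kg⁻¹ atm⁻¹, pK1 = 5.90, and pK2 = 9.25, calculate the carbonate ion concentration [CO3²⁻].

[CO3²⁻] = 0.0553 mmol/kg

[CO2*] = KH · pCO2 = 10^(−1.56) × 1030×10^-6 = 2.837×10^-5 mol/kg
α₀ = 1/(1 + K1/[H⁺] + K1K2/[H⁺]²) = 1/(1 + 10^+1.82 + 10^+0.29) = 0.01449
DIC = [CO2*]/α₀ = 2.837×10^-5 / 0.01449 = 1.958 mmol/kg
[CO3²⁻] = α₂·DIC; α₂ = 0.02825, so [CO3²⁻] = 0.02825 × 1.958 = 0.0553 mmol/kg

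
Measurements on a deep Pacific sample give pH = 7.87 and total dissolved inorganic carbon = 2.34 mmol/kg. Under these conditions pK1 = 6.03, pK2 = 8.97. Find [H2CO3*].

α₀ = 1 / (1 + K1/[H⁺] + K1K2/[H⁺]²) = 1 / (1 + 10^+1.84 + 10^+0.74)
   = 1 / (1 + 69.183 + 5.4954) = 1/75.679 = 0.01321
[CO2*] = α₀ × DIC = 0.01321 × 2.34 = 0.0309 mmol/kg

[CO2*] = 0.0309 mmol/kg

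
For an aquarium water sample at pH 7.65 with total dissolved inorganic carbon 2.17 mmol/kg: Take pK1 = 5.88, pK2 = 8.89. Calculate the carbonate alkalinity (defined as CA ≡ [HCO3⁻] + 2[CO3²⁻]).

CA = [HCO3⁻] + 2[CO3²⁻] = (α₁ + 2α₂)·DIC
At pH 7.65: [H⁺]/K1 = 10^-1.77 = 0.016982, K2/[H⁺] = 10^-1.24 = 0.057544
α₁ = 1/(1 + 0.016982 + 0.057544) = 1/1.0745 = 0.9306; α₂ = α₁·K2/[H⁺] = 0.05355
α₁ + 2α₂ = 1.0377
CA = 1.0377 × 2.17 = 2.25 mmol/kg

CA = 2.25 mmol/kg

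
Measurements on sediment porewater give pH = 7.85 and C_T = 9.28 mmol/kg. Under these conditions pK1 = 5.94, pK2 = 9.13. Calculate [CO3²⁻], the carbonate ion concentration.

α₂ = 1 / (1 + [H⁺]/K2 + [H⁺]²/(K1K2)) = 1 / (1 + 10^+1.28 + 10^-0.63)
   = 1 / (1 + 19.055 + 0.23442) = 1/20.289 = 0.04929
[CO3²⁻] = α₂ × DIC = 0.04929 × 9.28 = 0.457 mmol/kg

[CO3²⁻] = 0.457 mmol/kg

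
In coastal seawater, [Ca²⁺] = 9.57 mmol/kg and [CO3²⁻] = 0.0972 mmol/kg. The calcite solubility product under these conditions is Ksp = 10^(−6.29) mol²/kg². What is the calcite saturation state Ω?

Ω = 1.81

Ksp = 10^(−6.29) = 5.129×10^-7
Ω = [Ca²⁺][CO3²⁻]/Ksp = (9.57×10^-3)(0.0972×10^-3) / 5.129×10^-7 = 1.81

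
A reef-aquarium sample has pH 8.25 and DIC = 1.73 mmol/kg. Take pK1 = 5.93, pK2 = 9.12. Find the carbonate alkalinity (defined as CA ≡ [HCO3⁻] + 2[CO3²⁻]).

CA = 1.93 mmol/kg

CA = [HCO3⁻] + 2[CO3²⁻] = (α₁ + 2α₂)·DIC
At pH 8.25: [H⁺]/K1 = 10^-2.32 = 0.0047863, K2/[H⁺] = 10^-0.87 = 0.13490
α₁ = 1/(1 + 0.0047863 + 0.13490) = 1/1.1397 = 0.8774; α₂ = α₁·K2/[H⁺] = 0.1184
α₁ + 2α₂ = 1.1142
CA = 1.1142 × 1.73 = 1.93 mmol/kg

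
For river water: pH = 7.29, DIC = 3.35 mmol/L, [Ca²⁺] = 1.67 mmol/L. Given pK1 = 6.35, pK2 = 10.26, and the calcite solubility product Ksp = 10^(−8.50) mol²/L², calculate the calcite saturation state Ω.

Ω = 1.70

α₂ = 1 / (1 + [H⁺]/K2 + [H⁺]²/(K1K2)) = 1 / (1 + 10^+2.97 + 10^+2.03)
   = 1 / (1 + 933.25 + 107.15) = 1/1041.4 = 0.0009602
[CO3²⁻] = α₂ × DIC = 0.0009602 × 3.35 = 0.003217 mmol/L = 3.217 μmol/L
Ksp = 10^(−8.50) = 3.162×10^-9
Ω = [Ca²⁺][CO3²⁻]/Ksp = (1.67×10^-3)(3.217×10^-6) / 3.162×10^-9 = 1.70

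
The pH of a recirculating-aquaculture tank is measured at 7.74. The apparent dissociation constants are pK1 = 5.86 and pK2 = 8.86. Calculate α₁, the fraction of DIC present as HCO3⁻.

α₁ = 0.918

α₁ = 1 / (1 + [H⁺]/K1 + K2/[H⁺]) = 1 / (1 + 10^-1.88 + 10^-1.12)
   = 1 / (1 + 0.013183 + 0.075858) = 1/1.0890 = 0.9182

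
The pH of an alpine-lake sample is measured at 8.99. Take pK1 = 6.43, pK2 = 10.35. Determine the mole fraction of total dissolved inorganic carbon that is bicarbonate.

α₁ = 1 / (1 + [H⁺]/K1 + K2/[H⁺]) = 1 / (1 + 10^-2.56 + 10^-1.36)
   = 1 / (1 + 0.0027542 + 0.043652) = 1/1.0464 = 0.9557

α₁ = 0.956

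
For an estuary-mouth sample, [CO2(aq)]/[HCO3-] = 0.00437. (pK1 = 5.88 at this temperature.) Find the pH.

pH = 8.24

From K1 = [H⁺][HCO3-]/[CO2(aq)]:  pH = pK1 − log₁₀([CO2(aq)]/[HCO3-])
log₁₀(0.00437) = -2.360
pH = 5.88 − (-2.360) = 8.24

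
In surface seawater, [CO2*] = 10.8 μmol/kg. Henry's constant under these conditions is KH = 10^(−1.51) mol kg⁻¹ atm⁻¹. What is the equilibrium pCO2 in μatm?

pCO2 = 349 μatm

KH = 10^(−1.51) = 3.090×10^-2 mol kg⁻¹ atm⁻¹
pCO2 = [CO2*]/KH = 10.8×10^-6 / 3.090×10^-2 = 3.49×10^-4 atm = 349 μatm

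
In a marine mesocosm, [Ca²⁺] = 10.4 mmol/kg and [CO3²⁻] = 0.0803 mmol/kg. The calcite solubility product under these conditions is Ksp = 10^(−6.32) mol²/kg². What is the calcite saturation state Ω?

Ω = 1.74

Ksp = 10^(−6.32) = 4.786×10^-7
Ω = [Ca²⁺][CO3²⁻]/Ksp = (10.4×10^-3)(0.0803×10^-3) / 4.786×10^-7 = 1.74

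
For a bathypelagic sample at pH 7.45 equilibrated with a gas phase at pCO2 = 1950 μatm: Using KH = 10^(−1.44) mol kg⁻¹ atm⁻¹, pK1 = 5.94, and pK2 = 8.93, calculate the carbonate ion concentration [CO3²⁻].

[CO2*] = KH · pCO2 = 10^(−1.44) × 1950×10^-6 = 7.080×10^-5 mol/kg
α₀ = 1/(1 + K1/[H⁺] + K1K2/[H⁺]²) = 1/(1 + 10^+1.51 + 10^+0.03) = 0.02904
DIC = [CO2*]/α₀ = 7.080×10^-5 / 0.02904 = 2.438 mmol/kg
[CO3²⁻] = α₂·DIC; α₂ = 0.03112, so [CO3²⁻] = 0.03112 × 2.438 = 0.0759 mmol/kg

[CO3²⁻] = 0.0759 mmol/kg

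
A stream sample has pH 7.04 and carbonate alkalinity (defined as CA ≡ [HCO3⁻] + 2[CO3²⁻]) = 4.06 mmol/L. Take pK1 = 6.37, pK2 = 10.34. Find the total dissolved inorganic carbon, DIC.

DIC = 4.93 mmol/L

CA = [HCO3⁻] + 2[CO3²⁻] = (α₁ + 2α₂)·DIC
At pH 7.04: [H⁺]/K1 = 10^-0.67 = 0.21380, K2/[H⁺] = 10^-3.30 = 0.00050119
α₁ = 1/(1 + 0.21380 + 0.00050119) = 1/1.2143 = 0.8235; α₂ = α₁·K2/[H⁺] = 0.0004127
α₁ + 2α₂ = 0.8243
DIC = CA / (α₁ + 2α₂) = 4.06 / 0.8243 = 4.93 mmol/L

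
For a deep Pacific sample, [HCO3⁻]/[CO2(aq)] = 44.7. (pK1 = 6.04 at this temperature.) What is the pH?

From K1 = [H⁺][HCO3⁻]/[CO2(aq)]:  pH = pK1 + log₁₀([HCO3⁻]/[CO2(aq)])
log₁₀(44.7) = +1.650
pH = 6.04 + (+1.650) = 7.69

pH = 7.69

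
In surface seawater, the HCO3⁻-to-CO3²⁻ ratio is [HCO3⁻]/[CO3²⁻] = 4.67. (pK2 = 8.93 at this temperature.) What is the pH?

From K2 = [H⁺][CO3²⁻]/[HCO3⁻]:  pH = pK2 − log₁₀([HCO3⁻]/[CO3²⁻])
log₁₀(4.67) = +0.669
pH = 8.93 − (+0.669) = 8.26

pH = 8.26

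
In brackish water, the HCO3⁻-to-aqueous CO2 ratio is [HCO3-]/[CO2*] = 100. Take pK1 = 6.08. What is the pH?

pH = 8.08

From K1 = [H⁺][HCO3-]/[CO2*]:  pH = pK1 + log₁₀([HCO3-]/[CO2*])
log₁₀(100) = +2.000
pH = 6.08 + (+2.000) = 8.08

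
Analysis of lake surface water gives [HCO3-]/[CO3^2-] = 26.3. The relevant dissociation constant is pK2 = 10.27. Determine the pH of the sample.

From K2 = [H⁺][CO3^2-]/[HCO3-]:  pH = pK2 − log₁₀([HCO3-]/[CO3^2-])
log₁₀(26.3) = +1.420
pH = 10.27 − (+1.420) = 8.85

pH = 8.85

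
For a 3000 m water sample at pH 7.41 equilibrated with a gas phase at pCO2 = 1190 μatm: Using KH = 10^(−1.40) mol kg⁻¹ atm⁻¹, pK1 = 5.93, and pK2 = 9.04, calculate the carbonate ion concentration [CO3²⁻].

[CO2*] = KH · pCO2 = 10^(−1.40) × 1190×10^-6 = 4.737×10^-5 mol/kg
α₀ = 1/(1 + K1/[H⁺] + K1K2/[H⁺]²) = 1/(1 + 10^+1.48 + 10^-0.15) = 0.03134
DIC = [CO2*]/α₀ = 4.737×10^-5 / 0.03134 = 1.512 mmol/kg
[CO3²⁻] = α₂·DIC; α₂ = 0.02219, so [CO3²⁻] = 0.02219 × 1.512 = 0.0335 mmol/kg

[CO3²⁻] = 0.0335 mmol/kg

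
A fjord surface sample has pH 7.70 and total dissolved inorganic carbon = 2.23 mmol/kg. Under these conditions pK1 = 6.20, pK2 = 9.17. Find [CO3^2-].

[CO3²⁻] = 0.0709 mmol/kg

α₂ = 1 / (1 + [H⁺]/K2 + [H⁺]²/(K1K2)) = 1 / (1 + 10^+1.47 + 10^-0.03)
   = 1 / (1 + 29.512 + 0.93325) = 1/31.445 = 0.03180
[CO3²⁻] = α₂ × DIC = 0.03180 × 2.23 = 0.0709 mmol/kg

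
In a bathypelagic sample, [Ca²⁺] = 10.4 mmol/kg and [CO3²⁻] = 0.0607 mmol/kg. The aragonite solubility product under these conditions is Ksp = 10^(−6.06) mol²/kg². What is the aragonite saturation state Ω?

Ksp = 10^(−6.06) = 8.710×10^-7
Ω = [Ca²⁺][CO3²⁻]/Ksp = (10.4×10^-3)(0.0607×10^-3) / 8.710×10^-7 = 0.725

Ω = 0.725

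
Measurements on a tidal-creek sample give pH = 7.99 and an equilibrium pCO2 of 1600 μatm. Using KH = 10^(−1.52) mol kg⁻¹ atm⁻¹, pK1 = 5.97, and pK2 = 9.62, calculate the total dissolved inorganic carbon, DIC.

[CO2*] = KH · pCO2 = 10^(−1.52) × 1600×10^-6 = 4.832×10^-5 mol/kg
α₀ = 1/(1 + K1/[H⁺] + K1K2/[H⁺]²) = 1/(1 + 10^+2.02 + 10^+0.39) = 0.009245
DIC = [CO2*]/α₀ = 4.832×10^-5 / 0.009245 = 5.23 mmol/kg

DIC = 5.23 mmol/kg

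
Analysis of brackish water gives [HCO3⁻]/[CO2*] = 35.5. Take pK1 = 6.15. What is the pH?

From K1 = [H⁺][HCO3⁻]/[CO2*]:  pH = pK1 + log₁₀([HCO3⁻]/[CO2*])
log₁₀(35.5) = +1.550
pH = 6.15 + (+1.550) = 7.70

pH = 7.70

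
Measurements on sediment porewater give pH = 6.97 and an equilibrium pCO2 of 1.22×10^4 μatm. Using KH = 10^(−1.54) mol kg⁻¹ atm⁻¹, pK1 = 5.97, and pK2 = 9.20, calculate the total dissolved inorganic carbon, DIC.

DIC = 3.89 mmol/kg

[CO2*] = KH · pCO2 = 10^(−1.54) × 1.22×10^4×10^-6 = 3.519×10^-4 mol/kg
α₀ = 1/(1 + K1/[H⁺] + K1K2/[H⁺]²) = 1/(1 + 10^+1.00 + 10^-1.23) = 0.09043
DIC = [CO2*]/α₀ = 3.519×10^-4 / 0.09043 = 3.89 mmol/kg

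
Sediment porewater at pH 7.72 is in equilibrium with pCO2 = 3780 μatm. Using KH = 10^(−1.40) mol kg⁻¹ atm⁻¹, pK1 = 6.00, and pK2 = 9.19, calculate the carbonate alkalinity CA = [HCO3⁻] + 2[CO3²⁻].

[CO2*] = KH · pCO2 = 10^(−1.40) × 3780×10^-6 = 1.505×10^-4 mol/kg
α₀ = 1/(1 + K1/[H⁺] + K1K2/[H⁺]²) = 1/(1 + 10^+1.72 + 10^+0.25) = 0.01810
DIC = [CO2*]/α₀ = 1.505×10^-4 / 0.01810 = 8.316 mmol/kg
CA = (α₁ + 2α₂)·DIC = (0.9497 + 2×0.03218) × 8.316 = 8.43 mmol/kg

CA = 8.43 mmol/kg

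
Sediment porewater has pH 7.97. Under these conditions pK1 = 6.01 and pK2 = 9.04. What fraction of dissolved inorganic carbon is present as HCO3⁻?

α₁ = 0.912

α₁ = 1 / (1 + [H⁺]/K1 + K2/[H⁺]) = 1 / (1 + 10^-1.96 + 10^-1.07)
   = 1 / (1 + 0.010965 + 0.085114) = 1/1.0961 = 0.9123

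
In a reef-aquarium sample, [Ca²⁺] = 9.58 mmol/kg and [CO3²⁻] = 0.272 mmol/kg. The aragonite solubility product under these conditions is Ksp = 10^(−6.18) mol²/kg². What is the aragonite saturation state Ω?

Ksp = 10^(−6.18) = 6.607×10^-7
Ω = [Ca²⁺][CO3²⁻]/Ksp = (9.58×10^-3)(0.272×10^-3) / 6.607×10^-7 = 3.94

Ω = 3.94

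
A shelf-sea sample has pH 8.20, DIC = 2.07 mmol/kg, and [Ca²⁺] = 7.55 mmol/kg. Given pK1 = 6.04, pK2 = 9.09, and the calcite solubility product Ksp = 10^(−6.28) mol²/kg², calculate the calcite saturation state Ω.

Ω = 3.38

α₂ = 1 / (1 + [H⁺]/K2 + [H⁺]²/(K1K2)) = 1 / (1 + 10^+0.89 + 10^-1.27)
   = 1 / (1 + 7.7625 + 0.053703) = 1/8.8162 = 0.1134
[CO3²⁻] = α₂ × DIC = 0.1134 × 2.07 = 0.2348 mmol/kg
Ksp = 10^(−6.28) = 5.248×10^-7
Ω = [Ca²⁺][CO3²⁻]/Ksp = (7.55×10^-3)(2.348×10^-4) / 5.248×10^-7 = 3.38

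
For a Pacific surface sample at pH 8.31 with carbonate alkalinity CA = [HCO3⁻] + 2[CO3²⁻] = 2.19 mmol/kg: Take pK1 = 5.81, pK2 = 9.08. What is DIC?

DIC = 1.92 mmol/kg

CA = [HCO3⁻] + 2[CO3²⁻] = (α₁ + 2α₂)·DIC
At pH 8.31: [H⁺]/K1 = 10^-2.50 = 0.0031623, K2/[H⁺] = 10^-0.77 = 0.16982
α₁ = 1/(1 + 0.0031623 + 0.16982) = 1/1.1730 = 0.8525; α₂ = α₁·K2/[H⁺] = 0.1448
α₁ + 2α₂ = 1.1421
DIC = CA / (α₁ + 2α₂) = 2.19 / 1.1421 = 1.92 mmol/kg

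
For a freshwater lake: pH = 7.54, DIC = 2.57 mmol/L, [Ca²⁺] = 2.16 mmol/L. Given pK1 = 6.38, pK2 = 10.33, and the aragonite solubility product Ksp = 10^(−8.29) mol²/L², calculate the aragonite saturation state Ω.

Ω = 1.64

α₂ = 1 / (1 + [H⁺]/K2 + [H⁺]²/(K1K2)) = 1 / (1 + 10^+2.79 + 10^+1.63)
   = 1 / (1 + 616.60 + 42.658) = 1/660.25 = 0.001515
[CO3²⁻] = α₂ × DIC = 0.001515 × 2.57 = 0.003892 mmol/L = 3.892 μmol/L
Ksp = 10^(−8.29) = 5.129×10^-9
Ω = [Ca²⁺][CO3²⁻]/Ksp = (2.16×10^-3)(3.892×10^-6) / 5.129×10^-9 = 1.64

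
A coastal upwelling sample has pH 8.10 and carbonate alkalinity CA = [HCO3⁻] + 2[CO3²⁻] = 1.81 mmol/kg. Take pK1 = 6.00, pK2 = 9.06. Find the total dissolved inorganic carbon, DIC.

DIC = 1.66 mmol/kg

CA = [HCO3⁻] + 2[CO3²⁻] = (α₁ + 2α₂)·DIC
At pH 8.10: [H⁺]/K1 = 10^-2.10 = 0.0079433, K2/[H⁺] = 10^-0.96 = 0.10965
α₁ = 1/(1 + 0.0079433 + 0.10965) = 1/1.1176 = 0.8948; α₂ = α₁·K2/[H⁺] = 0.09811
α₁ + 2α₂ = 1.0910
DIC = CA / (α₁ + 2α₂) = 1.81 / 1.0910 = 1.66 mmol/kg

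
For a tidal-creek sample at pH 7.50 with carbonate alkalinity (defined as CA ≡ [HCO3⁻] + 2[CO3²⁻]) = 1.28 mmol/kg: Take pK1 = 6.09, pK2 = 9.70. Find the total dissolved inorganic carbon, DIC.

CA = [HCO3⁻] + 2[CO3²⁻] = (α₁ + 2α₂)·DIC
At pH 7.50: [H⁺]/K1 = 10^-1.41 = 0.038905, K2/[H⁺] = 10^-2.20 = 0.0063096
α₁ = 1/(1 + 0.038905 + 0.0063096) = 1/1.0452 = 0.9567; α₂ = α₁·K2/[H⁺] = 0.006037
α₁ + 2α₂ = 0.9688
DIC = CA / (α₁ + 2α₂) = 1.28 / 0.9688 = 1.32 mmol/kg

DIC = 1.32 mmol/kg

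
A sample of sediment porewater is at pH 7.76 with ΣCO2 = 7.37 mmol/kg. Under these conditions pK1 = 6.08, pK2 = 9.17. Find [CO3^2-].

α₂ = 1 / (1 + [H⁺]/K2 + [H⁺]²/(K1K2)) = 1 / (1 + 10^+1.41 + 10^-0.27)
   = 1 / (1 + 25.704 + 0.53703) = 1/27.241 = 0.03671
[CO3²⁻] = α₂ × DIC = 0.03671 × 7.37 = 0.271 mmol/kg

[CO3²⁻] = 0.271 mmol/kg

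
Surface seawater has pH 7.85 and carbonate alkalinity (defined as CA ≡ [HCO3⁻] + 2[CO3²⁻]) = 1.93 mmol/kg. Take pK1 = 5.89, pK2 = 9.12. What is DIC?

CA = [HCO3⁻] + 2[CO3²⁻] = (α₁ + 2α₂)·DIC
At pH 7.85: [H⁺]/K1 = 10^-1.96 = 0.010965, K2/[H⁺] = 10^-1.27 = 0.053703
α₁ = 1/(1 + 0.010965 + 0.053703) = 1/1.0647 = 0.9393; α₂ = α₁·K2/[H⁺] = 0.05044
α₁ + 2α₂ = 1.0401
DIC = CA / (α₁ + 2α₂) = 1.93 / 1.0401 = 1.86 mmol/kg

DIC = 1.86 mmol/kg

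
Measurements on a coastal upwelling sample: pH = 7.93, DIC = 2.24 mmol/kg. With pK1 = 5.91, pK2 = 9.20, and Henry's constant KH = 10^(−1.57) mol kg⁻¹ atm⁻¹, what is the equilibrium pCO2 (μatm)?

α₀ = 1 / (1 + K1/[H⁺] + K1K2/[H⁺]²) = 1 / (1 + 10^+2.02 + 10^+0.75)
   = 1 / (1 + 104.71 + 5.6234) = 1/111.34 = 0.008982
[CO2*] = α₀ × DIC = 0.008982 × 2.24 = 0.02012 mmol/kg
pCO2 = [CO2*]/KH = 2.012×10^-5 / 2.692×10^-2 = 748 μatm

pCO2 = 748 μatm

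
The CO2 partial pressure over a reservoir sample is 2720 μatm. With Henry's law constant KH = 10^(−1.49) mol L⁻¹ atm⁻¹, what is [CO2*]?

KH = 10^(−1.49) = 3.236×10^-2 mol L⁻¹ atm⁻¹
[CO2*] = KH · pCO2 = 3.236×10^-2 × 2720×10^-6 atm = 8.80×10^-5 mol/L

[CO2*] = 88.0 μmol/L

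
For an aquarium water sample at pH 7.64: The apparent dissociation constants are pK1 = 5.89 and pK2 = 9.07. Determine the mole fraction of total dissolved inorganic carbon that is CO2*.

α₀ = 0.0169

α₀ = 1 / (1 + K1/[H⁺] + K1K2/[H⁺]²) = 1 / (1 + 10^+1.75 + 10^+0.32)
   = 1 / (1 + 56.234 + 2.0893) = 1/59.323 = 0.01686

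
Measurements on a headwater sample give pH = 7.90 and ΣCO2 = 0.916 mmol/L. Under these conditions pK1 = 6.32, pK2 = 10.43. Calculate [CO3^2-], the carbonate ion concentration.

α₂ = 1 / (1 + [H⁺]/K2 + [H⁺]²/(K1K2)) = 1 / (1 + 10^+2.53 + 10^+0.95)
   = 1 / (1 + 338.84 + 8.9125) = 1/348.76 = 0.002867
[CO3²⁻] = α₂ × DIC = 0.002867 × 0.916 = 0.00263 mmol/L = 2.63 μmol/L

[CO3²⁻] = 2.63 μmol/L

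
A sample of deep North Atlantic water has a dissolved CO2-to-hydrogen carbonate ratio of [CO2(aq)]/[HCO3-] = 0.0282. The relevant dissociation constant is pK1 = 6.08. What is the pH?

From K1 = [H⁺][HCO3-]/[CO2(aq)]:  pH = pK1 − log₁₀([CO2(aq)]/[HCO3-])
log₁₀(0.0282) = -1.550
pH = 6.08 − (-1.550) = 7.63

pH = 7.63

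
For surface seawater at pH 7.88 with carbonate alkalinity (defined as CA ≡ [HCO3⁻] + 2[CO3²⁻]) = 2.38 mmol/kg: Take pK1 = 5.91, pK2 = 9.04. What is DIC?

CA = [HCO3⁻] + 2[CO3²⁻] = (α₁ + 2α₂)·DIC
At pH 7.88: [H⁺]/K1 = 10^-1.97 = 0.010715, K2/[H⁺] = 10^-1.16 = 0.069183
α₁ = 1/(1 + 0.010715 + 0.069183) = 1/1.0799 = 0.9260; α₂ = α₁·K2/[H⁺] = 0.06406
α₁ + 2α₂ = 1.0541
DIC = CA / (α₁ + 2α₂) = 2.38 / 1.0541 = 2.26 mmol/kg

DIC = 2.26 mmol/kg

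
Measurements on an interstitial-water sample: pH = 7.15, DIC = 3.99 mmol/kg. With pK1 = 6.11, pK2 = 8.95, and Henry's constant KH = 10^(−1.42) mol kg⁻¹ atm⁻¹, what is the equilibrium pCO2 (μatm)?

α₀ = 1 / (1 + K1/[H⁺] + K1K2/[H⁺]²) = 1 / (1 + 10^+1.04 + 10^-0.76)
   = 1 / (1 + 10.965 + 0.17378) = 1/12.139 = 0.08238
[CO2*] = α₀ × DIC = 0.08238 × 3.99 = 0.3287 mmol/kg
pCO2 = [CO2*]/KH = 3.287×10^-4 / 3.802×10^-2 = 8650 μatm

pCO2 = 8650 μatm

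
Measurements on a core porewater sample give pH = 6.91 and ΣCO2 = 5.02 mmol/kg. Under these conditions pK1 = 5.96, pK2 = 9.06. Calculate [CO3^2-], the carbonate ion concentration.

[CO3²⁻] = 0.0318 mmol/kg

α₂ = 1 / (1 + [H⁺]/K2 + [H⁺]²/(K1K2)) = 1 / (1 + 10^+2.15 + 10^+1.20)
   = 1 / (1 + 141.25 + 15.849) = 1/158.10 = 0.006325
[CO3²⁻] = α₂ × DIC = 0.006325 × 5.02 = 0.0318 mmol/kg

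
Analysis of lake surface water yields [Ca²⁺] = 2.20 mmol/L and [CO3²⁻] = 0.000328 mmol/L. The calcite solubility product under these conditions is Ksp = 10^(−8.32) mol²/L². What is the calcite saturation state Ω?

Ω = 0.151

Ksp = 10^(−8.32) = 4.786×10^-9
Ω = [Ca²⁺][CO3²⁻]/Ksp = (2.20×10^-3)(0.000328×10^-3) / 4.786×10^-9 = 0.151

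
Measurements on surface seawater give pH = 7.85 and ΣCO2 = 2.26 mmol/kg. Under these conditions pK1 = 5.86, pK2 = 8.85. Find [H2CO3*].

α₀ = 1 / (1 + K1/[H⁺] + K1K2/[H⁺]²) = 1 / (1 + 10^+1.99 + 10^+0.99)
   = 1 / (1 + 97.724 + 9.7724) = 1/108.50 = 0.009217
[CO2*] = α₀ × DIC = 0.009217 × 2.26 = 0.0208 mmol/kg

[CO2*] = 0.0208 mmol/kg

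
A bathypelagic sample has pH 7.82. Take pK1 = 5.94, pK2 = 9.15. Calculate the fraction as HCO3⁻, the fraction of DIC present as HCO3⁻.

α₁ = 0.943

α₁ = 1 / (1 + [H⁺]/K1 + K2/[H⁺]) = 1 / (1 + 10^-1.88 + 10^-1.33)
   = 1 / (1 + 0.013183 + 0.046774) = 1/1.0600 = 0.9434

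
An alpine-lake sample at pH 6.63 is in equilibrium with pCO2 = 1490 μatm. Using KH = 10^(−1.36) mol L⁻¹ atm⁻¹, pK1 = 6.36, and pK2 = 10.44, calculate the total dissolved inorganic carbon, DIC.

DIC = 0.186 mmol/L

[CO2*] = KH · pCO2 = 10^(−1.36) × 1490×10^-6 = 6.504×10^-5 mol/L
α₀ = 1/(1 + K1/[H⁺] + K1K2/[H⁺]²) = 1/(1 + 10^+0.27 + 10^-3.54) = 0.3494
DIC = [CO2*]/α₀ = 6.504×10^-5 / 0.3494 = 0.186 mmol/L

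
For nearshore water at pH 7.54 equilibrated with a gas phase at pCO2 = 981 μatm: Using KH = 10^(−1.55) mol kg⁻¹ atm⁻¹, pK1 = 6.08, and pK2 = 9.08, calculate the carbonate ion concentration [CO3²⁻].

[CO3²⁻] = 0.0230 mmol/kg

[CO2*] = KH · pCO2 = 10^(−1.55) × 981×10^-6 = 2.765×10^-5 mol/kg
α₀ = 1/(1 + K1/[H⁺] + K1K2/[H⁺]²) = 1/(1 + 10^+1.46 + 10^-0.08) = 0.03260
DIC = [CO2*]/α₀ = 2.765×10^-5 / 0.03260 = 0.8480 mmol/kg
[CO3²⁻] = α₂·DIC; α₂ = 0.02712, so [CO3²⁻] = 0.02712 × 0.8480 = 0.0230 mmol/kg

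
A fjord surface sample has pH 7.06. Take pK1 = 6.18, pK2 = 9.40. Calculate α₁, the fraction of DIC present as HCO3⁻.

α₁ = 0.880

α₁ = 1 / (1 + [H⁺]/K1 + K2/[H⁺]) = 1 / (1 + 10^-0.88 + 10^-2.34)
   = 1 / (1 + 0.13183 + 0.0045709) = 1/1.1364 = 0.8800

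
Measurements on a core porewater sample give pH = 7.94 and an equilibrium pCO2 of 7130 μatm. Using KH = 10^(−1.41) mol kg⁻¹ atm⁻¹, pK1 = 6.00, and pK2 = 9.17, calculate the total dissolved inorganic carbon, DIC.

DIC = 25.9 mmol/kg

[CO2*] = KH · pCO2 = 10^(−1.41) × 7130×10^-6 = 2.774×10^-4 mol/kg
α₀ = 1/(1 + K1/[H⁺] + K1K2/[H⁺]²) = 1/(1 + 10^+1.94 + 10^+0.71) = 0.01073
DIC = [CO2*]/α₀ = 2.774×10^-4 / 0.01073 = 25.9 mmol/kg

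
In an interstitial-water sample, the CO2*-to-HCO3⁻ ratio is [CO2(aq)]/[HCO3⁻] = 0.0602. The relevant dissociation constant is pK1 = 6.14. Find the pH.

pH = 7.36

From K1 = [H⁺][HCO3⁻]/[CO2(aq)]:  pH = pK1 − log₁₀([CO2(aq)]/[HCO3⁻])
log₁₀(0.0602) = -1.220
pH = 6.14 − (-1.220) = 7.36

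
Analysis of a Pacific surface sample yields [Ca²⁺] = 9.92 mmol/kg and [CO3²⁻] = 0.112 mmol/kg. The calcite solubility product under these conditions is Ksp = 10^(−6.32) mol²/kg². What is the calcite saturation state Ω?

Ω = 2.32

Ksp = 10^(−6.32) = 4.786×10^-7
Ω = [Ca²⁺][CO3²⁻]/Ksp = (9.92×10^-3)(0.112×10^-3) / 4.786×10^-7 = 2.32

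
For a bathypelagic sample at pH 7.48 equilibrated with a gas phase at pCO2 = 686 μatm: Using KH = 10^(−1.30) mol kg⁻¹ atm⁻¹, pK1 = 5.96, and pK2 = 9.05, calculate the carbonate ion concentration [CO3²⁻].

[CO2*] = KH · pCO2 = 10^(−1.30) × 686×10^-6 = 3.438×10^-5 mol/kg
α₀ = 1/(1 + K1/[H⁺] + K1K2/[H⁺]²) = 1/(1 + 10^+1.52 + 10^-0.05) = 0.02857
DIC = [CO2*]/α₀ = 3.438×10^-5 / 0.02857 = 1.204 mmol/kg
[CO3²⁻] = α₂·DIC; α₂ = 0.02546, so [CO3²⁻] = 0.02546 × 1.204 = 0.0306 mmol/kg

[CO3²⁻] = 0.0306 mmol/kg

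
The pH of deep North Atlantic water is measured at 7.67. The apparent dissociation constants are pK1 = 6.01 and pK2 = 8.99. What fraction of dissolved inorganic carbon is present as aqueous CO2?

α₀ = 1 / (1 + K1/[H⁺] + K1K2/[H⁺]²) = 1 / (1 + 10^+1.66 + 10^+0.34)
   = 1 / (1 + 45.709 + 2.1878) = 1/48.897 = 0.02045

α₀ = 0.0205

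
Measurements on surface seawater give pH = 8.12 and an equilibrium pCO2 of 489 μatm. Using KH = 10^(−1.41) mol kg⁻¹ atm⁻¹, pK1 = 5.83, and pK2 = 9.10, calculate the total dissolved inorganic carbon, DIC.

[CO2*] = KH · pCO2 = 10^(−1.41) × 489×10^-6 = 1.902×10^-5 mol/kg
α₀ = 1/(1 + K1/[H⁺] + K1K2/[H⁺]²) = 1/(1 + 10^+2.29 + 10^+1.31) = 0.004621
DIC = [CO2*]/α₀ = 1.902×10^-5 / 0.004621 = 4.12 mmol/kg

DIC = 4.12 mmol/kg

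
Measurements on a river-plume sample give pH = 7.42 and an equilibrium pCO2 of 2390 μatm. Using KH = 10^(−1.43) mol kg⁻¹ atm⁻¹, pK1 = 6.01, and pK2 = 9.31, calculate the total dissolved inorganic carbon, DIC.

DIC = 2.40 mmol/kg

[CO2*] = KH · pCO2 = 10^(−1.43) × 2390×10^-6 = 8.880×10^-5 mol/kg
α₀ = 1/(1 + K1/[H⁺] + K1K2/[H⁺]²) = 1/(1 + 10^+1.41 + 10^-0.48) = 0.03699
DIC = [CO2*]/α₀ = 8.880×10^-5 / 0.03699 = 2.40 mmol/kg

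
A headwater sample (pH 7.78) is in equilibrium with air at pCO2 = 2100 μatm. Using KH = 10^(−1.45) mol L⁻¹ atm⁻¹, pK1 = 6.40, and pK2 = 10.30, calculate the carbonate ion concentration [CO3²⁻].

[CO2*] = KH · pCO2 = 10^(−1.45) × 2100×10^-6 = 7.451×10^-5 mol/L
α₀ = 1/(1 + K1/[H⁺] + K1K2/[H⁺]²) = 1/(1 + 10^+1.38 + 10^-1.14) = 0.03990
DIC = [CO2*]/α₀ = 7.451×10^-5 / 0.03990 = 1.867 mmol/L
[CO3²⁻] = α₂·DIC; α₂ = 0.002891, so [CO3²⁻] = 0.002891 × 1.867 = 0.00540 mmol/L = 5.40 μmol/L

[CO3²⁻] = 5.40 μmol/L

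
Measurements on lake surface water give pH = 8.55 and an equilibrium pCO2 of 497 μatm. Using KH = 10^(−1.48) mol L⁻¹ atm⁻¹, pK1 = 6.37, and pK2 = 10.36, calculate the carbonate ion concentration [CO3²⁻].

[CO2*] = KH · pCO2 = 10^(−1.48) × 497×10^-6 = 1.646×10^-5 mol/L
α₀ = 1/(1 + K1/[H⁺] + K1K2/[H⁺]²) = 1/(1 + 10^+2.18 + 10^+0.37) = 0.006464
DIC = [CO2*]/α₀ = 1.646×10^-5 / 0.006464 = 2.546 mmol/L
[CO3²⁻] = α₂·DIC; α₂ = 0.01515, so [CO3²⁻] = 0.01515 × 2.546 = 0.0386 mmol/L

[CO3²⁻] = 0.0386 mmol/L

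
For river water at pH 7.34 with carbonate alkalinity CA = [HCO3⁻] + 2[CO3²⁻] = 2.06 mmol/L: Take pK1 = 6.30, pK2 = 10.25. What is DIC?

DIC = 2.24 mmol/L

CA = [HCO3⁻] + 2[CO3²⁻] = (α₁ + 2α₂)·DIC
At pH 7.34: [H⁺]/K1 = 10^-1.04 = 0.091201, K2/[H⁺] = 10^-2.91 = 0.0012303
α₁ = 1/(1 + 0.091201 + 0.0012303) = 1/1.0924 = 0.9154; α₂ = α₁·K2/[H⁺] = 0.001126
α₁ + 2α₂ = 0.9176
DIC = CA / (α₁ + 2α₂) = 2.06 / 0.9176 = 2.24 mmol/L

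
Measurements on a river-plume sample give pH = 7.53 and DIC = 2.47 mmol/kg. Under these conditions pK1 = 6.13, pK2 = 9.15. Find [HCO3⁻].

α₁ = 1 / (1 + [H⁺]/K1 + K2/[H⁺]) = 1 / (1 + 10^-1.40 + 10^-1.62)
   = 1 / (1 + 0.039811 + 0.023988) = 1/1.0638 = 0.9400
[HCO3⁻] = α₁ × DIC = 0.9400 × 2.47 = 2.32 mmol/kg

[HCO3⁻] = 2.32 mmol/kg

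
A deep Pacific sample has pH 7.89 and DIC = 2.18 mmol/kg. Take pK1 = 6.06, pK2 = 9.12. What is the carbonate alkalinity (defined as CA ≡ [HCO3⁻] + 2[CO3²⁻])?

CA = 2.27 mmol/kg

CA = [HCO3⁻] + 2[CO3²⁻] = (α₁ + 2α₂)·DIC
At pH 7.89: [H⁺]/K1 = 10^-1.83 = 0.014791, K2/[H⁺] = 10^-1.23 = 0.058884
α₁ = 1/(1 + 0.014791 + 0.058884) = 1/1.0737 = 0.9314; α₂ = α₁·K2/[H⁺] = 0.05484
α₁ + 2α₂ = 1.0411
CA = 1.0411 × 2.18 = 2.27 mmol/kg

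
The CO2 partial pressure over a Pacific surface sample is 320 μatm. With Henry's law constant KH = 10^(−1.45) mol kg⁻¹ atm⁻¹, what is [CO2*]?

KH = 10^(−1.45) = 3.548×10^-2 mol kg⁻¹ atm⁻¹
[CO2*] = KH · pCO2 = 3.548×10^-2 × 320×10^-6 atm = 1.14×10^-5 mol/kg

[CO2*] = 11.4 μmol/kg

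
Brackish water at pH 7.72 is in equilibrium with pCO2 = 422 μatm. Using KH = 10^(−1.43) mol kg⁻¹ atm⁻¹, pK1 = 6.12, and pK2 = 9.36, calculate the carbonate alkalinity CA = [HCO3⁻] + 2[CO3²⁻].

[CO2*] = KH · pCO2 = 10^(−1.43) × 422×10^-6 = 1.568×10^-5 mol/kg
α₀ = 1/(1 + K1/[H⁺] + K1K2/[H⁺]²) = 1/(1 + 10^+1.60 + 10^-0.04) = 0.02397
DIC = [CO2*]/α₀ = 1.568×10^-5 / 0.02397 = 0.6542 mmol/kg
CA = (α₁ + 2α₂)·DIC = (0.9542 + 2×0.02186) × 0.6542 = 0.653 mmol/kg

CA = 0.653 mmol/kg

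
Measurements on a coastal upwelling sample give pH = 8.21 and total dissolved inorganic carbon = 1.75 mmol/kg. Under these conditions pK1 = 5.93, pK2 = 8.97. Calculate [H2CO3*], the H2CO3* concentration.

α₀ = 1 / (1 + K1/[H⁺] + K1K2/[H⁺]²) = 1 / (1 + 10^+2.28 + 10^+1.52)
   = 1 / (1 + 190.55 + 33.113) = 1/224.66 = 0.004451
[CO2*] = α₀ × DIC = 0.004451 × 1.75 = 0.00779 mmol/kg = 7.79 μmol/kg

[CO2*] = 7.79 μmol/kg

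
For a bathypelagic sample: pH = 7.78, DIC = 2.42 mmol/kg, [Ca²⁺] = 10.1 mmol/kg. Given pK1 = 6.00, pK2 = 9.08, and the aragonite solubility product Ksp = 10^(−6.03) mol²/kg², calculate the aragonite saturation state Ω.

Ω = 1.23

α₂ = 1 / (1 + [H⁺]/K2 + [H⁺]²/(K1K2)) = 1 / (1 + 10^+1.30 + 10^-0.48)
   = 1 / (1 + 19.953 + 0.33113) = 1/21.284 = 0.04698
[CO3²⁻] = α₂ × DIC = 0.04698 × 2.42 = 0.1137 mmol/kg
Ksp = 10^(−6.03) = 9.333×10^-7
Ω = [Ca²⁺][CO3²⁻]/Ksp = (10.1×10^-3)(1.137×10^-4) / 9.333×10^-7 = 1.23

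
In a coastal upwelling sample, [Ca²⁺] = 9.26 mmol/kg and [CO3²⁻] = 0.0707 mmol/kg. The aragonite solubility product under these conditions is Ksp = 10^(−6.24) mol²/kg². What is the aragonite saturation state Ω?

Ω = 1.14

Ksp = 10^(−6.24) = 5.754×10^-7
Ω = [Ca²⁺][CO3²⁻]/Ksp = (9.26×10^-3)(0.0707×10^-3) / 5.754×10^-7 = 1.14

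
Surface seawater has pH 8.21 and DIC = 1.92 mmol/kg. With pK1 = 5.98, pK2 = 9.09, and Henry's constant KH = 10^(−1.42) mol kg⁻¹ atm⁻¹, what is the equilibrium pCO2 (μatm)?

pCO2 = 261 μatm

α₀ = 1 / (1 + K1/[H⁺] + K1K2/[H⁺]²) = 1 / (1 + 10^+2.23 + 10^+1.35)
   = 1 / (1 + 169.82 + 22.387) = 1/193.21 = 0.005176
[CO2*] = α₀ × DIC = 0.005176 × 1.92 = 0.009937 mmol/kg = 9.937 μmol/kg
pCO2 = [CO2*]/KH = 9.937×10^-6 / 3.802×10^-2 = 261 μatm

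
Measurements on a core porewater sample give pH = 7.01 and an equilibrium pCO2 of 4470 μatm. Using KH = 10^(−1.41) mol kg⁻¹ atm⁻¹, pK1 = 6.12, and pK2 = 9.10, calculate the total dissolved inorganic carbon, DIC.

[CO2*] = KH · pCO2 = 10^(−1.41) × 4470×10^-6 = 1.739×10^-4 mol/kg
α₀ = 1/(1 + K1/[H⁺] + K1K2/[H⁺]²) = 1/(1 + 10^+0.89 + 10^-1.20) = 0.1133
DIC = [CO2*]/α₀ = 1.739×10^-4 / 0.1133 = 1.53 mmol/kg

DIC = 1.53 mmol/kg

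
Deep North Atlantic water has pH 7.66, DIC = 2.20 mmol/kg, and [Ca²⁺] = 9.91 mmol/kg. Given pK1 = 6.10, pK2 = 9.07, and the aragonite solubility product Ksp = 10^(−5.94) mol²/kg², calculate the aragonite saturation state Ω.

α₂ = 1 / (1 + [H⁺]/K2 + [H⁺]²/(K1K2)) = 1 / (1 + 10^+1.41 + 10^-0.15)
   = 1 / (1 + 25.704 + 0.70795) = 1/27.412 = 0.03648
[CO3²⁻] = α₂ × DIC = 0.03648 × 2.20 = 0.08026 mmol/kg
Ksp = 10^(−5.94) = 1.148×10^-6
Ω = [Ca²⁺][CO3²⁻]/Ksp = (9.91×10^-3)(8.026×10^-5) / 1.148×10^-6 = 0.693

Ω = 0.693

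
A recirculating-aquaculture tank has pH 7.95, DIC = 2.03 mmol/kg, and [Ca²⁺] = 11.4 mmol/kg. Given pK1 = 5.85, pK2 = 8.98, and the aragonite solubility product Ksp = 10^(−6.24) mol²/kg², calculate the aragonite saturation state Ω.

Ω = 3.41

α₂ = 1 / (1 + [H⁺]/K2 + [H⁺]²/(K1K2)) = 1 / (1 + 10^+1.03 + 10^-1.07)
   = 1 / (1 + 10.715 + 0.085114) = 1/11.800 = 0.08474
[CO3²⁻] = α₂ × DIC = 0.08474 × 2.03 = 0.1720 mmol/kg
Ksp = 10^(−6.24) = 5.754×10^-7
Ω = [Ca²⁺][CO3²⁻]/Ksp = (11.4×10^-3)(1.720×10^-4) / 5.754×10^-7 = 3.41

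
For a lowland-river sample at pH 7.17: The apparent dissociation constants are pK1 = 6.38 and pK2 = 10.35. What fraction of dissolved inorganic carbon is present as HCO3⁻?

α₁ = 1 / (1 + [H⁺]/K1 + K2/[H⁺]) = 1 / (1 + 10^-0.79 + 10^-3.18)
   = 1 / (1 + 0.16218 + 0.00066069) = 1/1.1628 = 0.8600

α₁ = 0.860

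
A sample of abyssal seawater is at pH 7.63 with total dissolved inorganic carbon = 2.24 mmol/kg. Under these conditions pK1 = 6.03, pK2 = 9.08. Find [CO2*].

α₀ = 1 / (1 + K1/[H⁺] + K1K2/[H⁺]²) = 1 / (1 + 10^+1.60 + 10^+0.15)
   = 1 / (1 + 39.811 + 1.4125) = 1/42.223 = 0.02368
[CO2*] = α₀ × DIC = 0.02368 × 2.24 = 0.0531 mmol/kg

[CO2*] = 0.0531 mmol/kg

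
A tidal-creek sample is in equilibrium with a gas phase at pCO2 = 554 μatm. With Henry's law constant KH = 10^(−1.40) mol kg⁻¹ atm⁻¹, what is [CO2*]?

[CO2*] = 22.1 μmol/kg

KH = 10^(−1.40) = 3.981×10^-2 mol kg⁻¹ atm⁻¹
[CO2*] = KH · pCO2 = 3.981×10^-2 × 554×10^-6 atm = 2.21×10^-5 mol/kg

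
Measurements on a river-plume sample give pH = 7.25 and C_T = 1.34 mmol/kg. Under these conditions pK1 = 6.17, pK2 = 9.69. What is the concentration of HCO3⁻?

[HCO3⁻] = 1.23 mmol/kg

α₁ = 1 / (1 + [H⁺]/K1 + K2/[H⁺]) = 1 / (1 + 10^-1.08 + 10^-2.44)
   = 1 / (1 + 0.083176 + 0.0036308) = 1/1.0868 = 0.9201
[HCO3⁻] = α₁ × DIC = 0.9201 × 1.34 = 1.23 mmol/kg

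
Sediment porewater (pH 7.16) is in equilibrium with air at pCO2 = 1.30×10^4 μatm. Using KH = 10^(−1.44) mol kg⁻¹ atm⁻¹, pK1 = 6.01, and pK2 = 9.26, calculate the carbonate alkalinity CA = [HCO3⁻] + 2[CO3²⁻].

CA = 6.77 mmol/kg

[CO2*] = KH · pCO2 = 10^(−1.44) × 1.30×10^4×10^-6 = 4.720×10^-4 mol/kg
α₀ = 1/(1 + K1/[H⁺] + K1K2/[H⁺]²) = 1/(1 + 10^+1.15 + 10^-0.95) = 0.06563
DIC = [CO2*]/α₀ = 4.720×10^-4 / 0.06563 = 7.192 mmol/kg
CA = (α₁ + 2α₂)·DIC = (0.9270 + 2×0.007363) × 7.192 = 6.77 mmol/kg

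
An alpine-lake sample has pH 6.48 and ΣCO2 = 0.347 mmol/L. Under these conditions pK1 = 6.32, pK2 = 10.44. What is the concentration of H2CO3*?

α₀ = 1 / (1 + K1/[H⁺] + K1K2/[H⁺]²) = 1 / (1 + 10^+0.16 + 10^-3.80)
   = 1 / (1 + 1.4454 + 0.00015849) = 1/2.4456 = 0.4089
[CO2*] = α₀ × DIC = 0.4089 × 0.347 = 0.142 mmol/L

[CO2*] = 0.142 mmol/L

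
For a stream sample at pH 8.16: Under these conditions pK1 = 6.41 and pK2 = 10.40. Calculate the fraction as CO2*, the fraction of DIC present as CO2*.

α₀ = 0.0174

α₀ = 1 / (1 + K1/[H⁺] + K1K2/[H⁺]²) = 1 / (1 + 10^+1.75 + 10^-0.49)
   = 1 / (1 + 56.234 + 0.32359) = 1/57.558 = 0.01737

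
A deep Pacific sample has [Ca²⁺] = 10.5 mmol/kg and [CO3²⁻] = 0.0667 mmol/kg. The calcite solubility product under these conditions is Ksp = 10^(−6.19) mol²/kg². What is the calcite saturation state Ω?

Ksp = 10^(−6.19) = 6.457×10^-7
Ω = [Ca²⁺][CO3²⁻]/Ksp = (10.5×10^-3)(0.0667×10^-3) / 6.457×10^-7 = 1.08

Ω = 1.08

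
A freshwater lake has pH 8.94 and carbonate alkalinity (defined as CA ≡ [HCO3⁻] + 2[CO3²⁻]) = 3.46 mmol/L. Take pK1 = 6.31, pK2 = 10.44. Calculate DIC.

DIC = 3.36 mmol/L

CA = [HCO3⁻] + 2[CO3²⁻] = (α₁ + 2α₂)·DIC
At pH 8.94: [H⁺]/K1 = 10^-2.63 = 0.0023442, K2/[H⁺] = 10^-1.50 = 0.031623
α₁ = 1/(1 + 0.0023442 + 0.031623) = 1/1.0340 = 0.9671; α₂ = α₁·K2/[H⁺] = 0.03058
α₁ + 2α₂ = 1.0283
DIC = CA / (α₁ + 2α₂) = 3.46 / 1.0283 = 3.36 mmol/L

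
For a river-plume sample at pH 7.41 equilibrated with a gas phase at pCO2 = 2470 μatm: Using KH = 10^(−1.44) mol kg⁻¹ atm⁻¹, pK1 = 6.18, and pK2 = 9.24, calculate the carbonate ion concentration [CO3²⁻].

[CO2*] = KH · pCO2 = 10^(−1.44) × 2470×10^-6 = 8.968×10^-5 mol/kg
α₀ = 1/(1 + K1/[H⁺] + K1K2/[H⁺]²) = 1/(1 + 10^+1.23 + 10^-0.60) = 0.05484
DIC = [CO2*]/α₀ = 8.968×10^-5 / 0.05484 = 1.635 mmol/kg
[CO3²⁻] = α₂·DIC; α₂ = 0.01378, so [CO3²⁻] = 0.01378 × 1.635 = 0.0225 mmol/kg

[CO3²⁻] = 0.0225 mmol/kg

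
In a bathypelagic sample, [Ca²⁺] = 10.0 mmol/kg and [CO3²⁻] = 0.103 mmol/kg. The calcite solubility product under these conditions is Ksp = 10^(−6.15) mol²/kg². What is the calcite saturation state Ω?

Ksp = 10^(−6.15) = 7.079×10^-7
Ω = [Ca²⁺][CO3²⁻]/Ksp = (10.0×10^-3)(0.103×10^-3) / 7.079×10^-7 = 1.45

Ω = 1.45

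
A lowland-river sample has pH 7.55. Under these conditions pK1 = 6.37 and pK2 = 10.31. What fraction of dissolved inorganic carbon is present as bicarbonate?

α₁ = 0.936

α₁ = 1 / (1 + [H⁺]/K1 + K2/[H⁺]) = 1 / (1 + 10^-1.18 + 10^-2.76)
   = 1 / (1 + 0.066069 + 0.0017378) = 1/1.0678 = 0.9365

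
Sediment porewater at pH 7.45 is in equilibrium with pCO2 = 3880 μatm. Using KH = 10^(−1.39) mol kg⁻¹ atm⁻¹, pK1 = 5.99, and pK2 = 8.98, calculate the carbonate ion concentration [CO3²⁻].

[CO3²⁻] = 0.135 mmol/kg

[CO2*] = KH · pCO2 = 10^(−1.39) × 3880×10^-6 = 1.581×10^-4 mol/kg
α₀ = 1/(1 + K1/[H⁺] + K1K2/[H⁺]²) = 1/(1 + 10^+1.46 + 10^-0.07) = 0.03258
DIC = [CO2*]/α₀ = 1.581×10^-4 / 0.03258 = 4.851 mmol/kg
[CO3²⁻] = α₂·DIC; α₂ = 0.02773, so [CO3²⁻] = 0.02773 × 4.851 = 0.135 mmol/kg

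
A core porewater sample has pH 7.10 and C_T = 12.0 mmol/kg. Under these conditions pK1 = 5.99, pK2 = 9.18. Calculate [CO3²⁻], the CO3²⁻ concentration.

α₂ = 1 / (1 + [H⁺]/K2 + [H⁺]²/(K1K2)) = 1 / (1 + 10^+2.08 + 10^+0.97)
   = 1 / (1 + 120.23 + 9.3325) = 1/130.56 = 0.007659
[CO3²⁻] = α₂ × DIC = 0.007659 × 12.0 = 0.0919 mmol/kg

[CO3²⁻] = 0.0919 mmol/kg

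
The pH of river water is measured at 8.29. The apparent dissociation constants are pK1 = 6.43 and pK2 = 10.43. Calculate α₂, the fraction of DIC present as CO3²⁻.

α₂ = 0.00710

α₂ = 1 / (1 + [H⁺]/K2 + [H⁺]²/(K1K2)) = 1 / (1 + 10^+2.14 + 10^+0.28)
   = 1 / (1 + 138.04 + 1.9055) = 1/140.94 = 0.007095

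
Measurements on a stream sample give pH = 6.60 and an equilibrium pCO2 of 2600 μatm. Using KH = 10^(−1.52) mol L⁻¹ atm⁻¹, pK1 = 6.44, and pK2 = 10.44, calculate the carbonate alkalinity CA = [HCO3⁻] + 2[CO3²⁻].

[CO2*] = KH · pCO2 = 10^(−1.52) × 2600×10^-6 = 7.852×10^-5 mol/L
α₀ = 1/(1 + K1/[H⁺] + K1K2/[H⁺]²) = 1/(1 + 10^+0.16 + 10^-3.68) = 0.4089
DIC = [CO2*]/α₀ = 7.852×10^-5 / 0.4089 = 0.1920 mmol/L
CA = (α₁ + 2α₂)·DIC = (0.5910 + 2×8.543×10^-5) × 0.1920 = 0.114 mmol/L

CA = 0.114 mmol/L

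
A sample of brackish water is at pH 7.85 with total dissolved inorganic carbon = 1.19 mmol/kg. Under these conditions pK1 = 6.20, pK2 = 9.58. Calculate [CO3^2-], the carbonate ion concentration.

α₂ = 1 / (1 + [H⁺]/K2 + [H⁺]²/(K1K2)) = 1 / (1 + 10^+1.73 + 10^+0.08)
   = 1 / (1 + 53.703 + 1.2023) = 1/55.905 = 0.01789
[CO3²⁻] = α₂ × DIC = 0.01789 × 1.19 = 0.0213 mmol/kg

[CO3²⁻] = 0.0213 mmol/kg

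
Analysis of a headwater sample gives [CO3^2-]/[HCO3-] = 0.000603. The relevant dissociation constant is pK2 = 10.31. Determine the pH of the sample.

pH = 7.09

From K2 = [H⁺][CO3^2-]/[HCO3-]:  pH = pK2 + log₁₀([CO3^2-]/[HCO3-])
log₁₀(0.000603) = -3.220
pH = 10.31 + (-3.220) = 7.09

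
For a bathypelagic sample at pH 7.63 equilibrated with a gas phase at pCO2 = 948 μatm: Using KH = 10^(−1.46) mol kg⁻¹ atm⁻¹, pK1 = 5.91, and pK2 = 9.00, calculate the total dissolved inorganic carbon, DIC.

[CO2*] = KH · pCO2 = 10^(−1.46) × 948×10^-6 = 3.287×10^-5 mol/kg
α₀ = 1/(1 + K1/[H⁺] + K1K2/[H⁺]²) = 1/(1 + 10^+1.72 + 10^+0.35) = 0.01795
DIC = [CO2*]/α₀ = 3.287×10^-5 / 0.01795 = 1.83 mmol/kg

DIC = 1.83 mmol/kg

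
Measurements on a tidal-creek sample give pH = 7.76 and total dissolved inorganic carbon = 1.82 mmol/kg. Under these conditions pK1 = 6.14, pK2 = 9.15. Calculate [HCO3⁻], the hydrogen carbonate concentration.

[HCO3⁻] = 1.71 mmol/kg

α₁ = 1 / (1 + [H⁺]/K1 + K2/[H⁺]) = 1 / (1 + 10^-1.62 + 10^-1.39)
   = 1 / (1 + 0.023988 + 0.040738) = 1/1.0647 = 0.9392
[HCO3⁻] = α₁ × DIC = 0.9392 × 1.82 = 1.71 mmol/kg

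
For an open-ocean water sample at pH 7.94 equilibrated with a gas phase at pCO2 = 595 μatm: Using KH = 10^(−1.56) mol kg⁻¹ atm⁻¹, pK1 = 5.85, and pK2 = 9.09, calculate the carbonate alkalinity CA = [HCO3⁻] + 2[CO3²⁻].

[CO2*] = KH · pCO2 = 10^(−1.56) × 595×10^-6 = 1.639×10^-5 mol/kg
α₀ = 1/(1 + K1/[H⁺] + K1K2/[H⁺]²) = 1/(1 + 10^+2.09 + 10^+0.94) = 0.007534
DIC = [CO2*]/α₀ = 1.639×10^-5 / 0.007534 = 2.175 mmol/kg
CA = (α₁ + 2α₂)·DIC = (0.9269 + 2×0.06562) × 2.175 = 2.30 mmol/kg

CA = 2.30 mmol/kg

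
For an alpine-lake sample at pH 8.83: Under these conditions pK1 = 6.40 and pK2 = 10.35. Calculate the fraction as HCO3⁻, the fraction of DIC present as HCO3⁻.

α₁ = 1 / (1 + [H⁺]/K1 + K2/[H⁺]) = 1 / (1 + 10^-2.43 + 10^-1.52)
   = 1 / (1 + 0.0037154 + 0.030200) = 1/1.0339 = 0.9672

α₁ = 0.967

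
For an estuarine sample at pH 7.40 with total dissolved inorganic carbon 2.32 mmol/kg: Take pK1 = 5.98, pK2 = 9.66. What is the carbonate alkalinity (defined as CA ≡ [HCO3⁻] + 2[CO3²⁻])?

CA = 2.25 mmol/kg

CA = [HCO3⁻] + 2[CO3²⁻] = (α₁ + 2α₂)·DIC
At pH 7.40: [H⁺]/K1 = 10^-1.42 = 0.038019, K2/[H⁺] = 10^-2.26 = 0.0054954
α₁ = 1/(1 + 0.038019 + 0.0054954) = 1/1.0435 = 0.9583; α₂ = α₁·K2/[H⁺] = 0.005266
α₁ + 2α₂ = 0.9688
CA = 0.9688 × 2.32 = 2.25 mmol/kg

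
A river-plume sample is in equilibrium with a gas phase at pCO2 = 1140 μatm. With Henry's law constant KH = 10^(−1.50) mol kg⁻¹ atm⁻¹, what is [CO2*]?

KH = 10^(−1.50) = 3.162×10^-2 mol kg⁻¹ atm⁻¹
[CO2*] = KH · pCO2 = 3.162×10^-2 × 1140×10^-6 atm = 3.60×10^-5 mol/kg

[CO2*] = 36.0 μmol/kg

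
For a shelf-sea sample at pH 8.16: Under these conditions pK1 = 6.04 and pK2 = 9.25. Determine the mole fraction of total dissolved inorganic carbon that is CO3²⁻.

α₂ = 0.0746

α₂ = 1 / (1 + [H⁺]/K2 + [H⁺]²/(K1K2)) = 1 / (1 + 10^+1.09 + 10^-1.03)
   = 1 / (1 + 12.303 + 0.093325) = 1/13.396 = 0.07465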